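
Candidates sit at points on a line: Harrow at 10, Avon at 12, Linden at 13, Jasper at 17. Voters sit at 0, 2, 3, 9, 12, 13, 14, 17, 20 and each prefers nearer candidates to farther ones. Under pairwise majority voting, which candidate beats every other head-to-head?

With single-peaked preferences on a line, the Condorcet winner is the candidate closest to the median voter.
The median voter (position 12) is closest to Avon at 12.
Check: Avon vs Jasper — voters closer to Avon: 7 of 9.

Avon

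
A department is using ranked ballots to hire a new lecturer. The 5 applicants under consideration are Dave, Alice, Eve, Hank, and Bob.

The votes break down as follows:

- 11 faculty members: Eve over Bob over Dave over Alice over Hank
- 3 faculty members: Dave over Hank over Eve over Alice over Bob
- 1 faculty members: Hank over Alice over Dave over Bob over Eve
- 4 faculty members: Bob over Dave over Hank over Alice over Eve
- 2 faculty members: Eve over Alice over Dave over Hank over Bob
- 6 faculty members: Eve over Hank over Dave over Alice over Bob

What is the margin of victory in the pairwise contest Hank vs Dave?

13

Ballots ranking Hank above Dave: 1+6 = 7.
Ballots ranking Dave above Hank: 11+3+4+2 = 20.
Dave wins 20–7, a margin of 13.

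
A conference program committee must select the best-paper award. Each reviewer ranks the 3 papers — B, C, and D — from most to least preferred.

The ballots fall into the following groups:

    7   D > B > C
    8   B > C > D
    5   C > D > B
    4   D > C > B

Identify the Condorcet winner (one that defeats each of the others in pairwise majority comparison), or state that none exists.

None — there is no Condorcet winner

Head-to-head results (24 voters total):
B vs C: B wins 15–9.
B vs D: D wins 16–8.
C vs D: C wins 13–11.
No candidate beats all others: B beats C beats D beats B, a majority cycle.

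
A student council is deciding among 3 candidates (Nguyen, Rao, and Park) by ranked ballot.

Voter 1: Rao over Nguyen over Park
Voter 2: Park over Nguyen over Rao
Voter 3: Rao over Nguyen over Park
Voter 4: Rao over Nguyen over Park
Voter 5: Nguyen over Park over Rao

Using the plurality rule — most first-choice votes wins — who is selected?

Rao

First-place vote totals:
  Nguyen: 1
  Rao: 3
  Park: 1
Rao has the most first-place votes.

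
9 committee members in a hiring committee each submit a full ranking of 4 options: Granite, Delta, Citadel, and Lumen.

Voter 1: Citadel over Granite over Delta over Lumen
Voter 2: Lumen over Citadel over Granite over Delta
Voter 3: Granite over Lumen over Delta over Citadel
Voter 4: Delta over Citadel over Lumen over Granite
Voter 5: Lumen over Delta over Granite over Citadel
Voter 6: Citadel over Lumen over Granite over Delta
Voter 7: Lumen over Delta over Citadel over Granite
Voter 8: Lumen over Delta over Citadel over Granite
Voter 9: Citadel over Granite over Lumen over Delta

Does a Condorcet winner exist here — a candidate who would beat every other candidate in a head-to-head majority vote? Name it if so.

Lumen

Head-to-head results (9 voters total):
Granite vs Delta: Granite wins 5–4.
Granite vs Citadel: Citadel wins 7–2.
Granite vs Lumen: Lumen wins 6–3.
Delta vs Citadel: Delta wins 5–4.
Delta vs Lumen: Lumen wins 7–2.
Citadel vs Lumen: Lumen wins 5–4.
Lumen beats each rival — Granite (6–3), Delta (7–2), Citadel (5–4) — so Lumen is the Condorcet winner.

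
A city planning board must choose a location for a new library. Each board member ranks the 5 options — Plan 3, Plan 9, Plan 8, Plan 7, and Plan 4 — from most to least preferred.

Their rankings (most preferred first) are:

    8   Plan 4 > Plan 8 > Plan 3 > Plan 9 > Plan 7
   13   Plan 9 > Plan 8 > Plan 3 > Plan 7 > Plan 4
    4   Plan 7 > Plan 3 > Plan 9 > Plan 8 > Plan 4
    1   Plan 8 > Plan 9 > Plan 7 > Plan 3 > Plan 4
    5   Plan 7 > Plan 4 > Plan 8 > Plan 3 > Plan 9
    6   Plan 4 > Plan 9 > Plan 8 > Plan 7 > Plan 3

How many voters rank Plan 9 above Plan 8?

Ballots ranking Plan 9 above Plan 8: 13+4+6 = 23.
Ballots ranking Plan 8 above Plan 9: 8+1+5 = 14.
So 23 of 37 voters prefer Plan 9 to Plan 8.

23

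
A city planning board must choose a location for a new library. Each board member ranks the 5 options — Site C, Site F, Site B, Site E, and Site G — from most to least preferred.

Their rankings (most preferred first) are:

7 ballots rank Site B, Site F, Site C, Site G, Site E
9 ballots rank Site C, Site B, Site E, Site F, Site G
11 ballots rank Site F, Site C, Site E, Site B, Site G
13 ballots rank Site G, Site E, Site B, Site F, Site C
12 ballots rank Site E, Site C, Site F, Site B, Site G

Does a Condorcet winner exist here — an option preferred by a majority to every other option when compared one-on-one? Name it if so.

No Condorcet winner

Head-to-head results (52 voters total):
Site C vs Site F: Site F wins 31–21.
Site C vs Site B: Site C wins 32–20.
Site C vs Site E: Site C wins 27–25.
Site C vs Site G: Site C wins 39–13.
Site F vs Site B: Site B wins 29–23.
Site F vs Site E: Site E wins 34–18.
Site F vs Site G: Site F wins 39–13.
Site B vs Site E: Site E wins 36–16.
Site B vs Site G: Site B wins 39–13.
Site E vs Site G: Site E wins 32–20.
No candidate beats all others: Site C beats Site B beats Site F beats Site C, a majority cycle.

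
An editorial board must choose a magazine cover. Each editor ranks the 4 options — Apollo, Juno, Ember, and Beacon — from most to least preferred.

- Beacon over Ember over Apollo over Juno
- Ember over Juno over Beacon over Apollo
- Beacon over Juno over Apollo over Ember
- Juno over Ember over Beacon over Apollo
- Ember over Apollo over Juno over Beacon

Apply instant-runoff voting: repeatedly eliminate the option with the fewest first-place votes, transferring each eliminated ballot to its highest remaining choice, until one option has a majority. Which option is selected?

Round 1: Ember 2, Beacon 2, Juno 1, Apollo 0. Apollo has the fewest and is eliminated.
Round 2: Ember 2, Beacon 2, Juno 1. Juno has the fewest and is eliminated.
Round 3: Ember 3, Beacon 2. Ember has a majority.

Ember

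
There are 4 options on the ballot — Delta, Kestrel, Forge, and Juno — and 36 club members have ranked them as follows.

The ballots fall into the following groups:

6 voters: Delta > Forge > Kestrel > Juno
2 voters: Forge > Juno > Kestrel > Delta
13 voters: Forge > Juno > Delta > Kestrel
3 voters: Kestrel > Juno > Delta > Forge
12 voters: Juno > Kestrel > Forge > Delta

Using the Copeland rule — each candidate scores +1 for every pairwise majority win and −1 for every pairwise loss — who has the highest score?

Forge

Pairwise results:
  Delta vs Kestrel: Delta wins 19–17.
  Delta vs Forge: Forge wins 27–9.
  Delta vs Juno: Juno wins 30–6.
  Kestrel vs Forge: Forge wins 21–15.
  Kestrel vs Juno: Juno wins 27–9.
  Forge vs Juno: Forge wins 21–15.
Copeland scores (wins − losses):
  Delta: 1 − 2 = -1
  Kestrel: 0 − 3 = -3
  Forge: 3 − 0 = 3
  Juno: 2 − 1 = 1
Forge has the best Copeland score.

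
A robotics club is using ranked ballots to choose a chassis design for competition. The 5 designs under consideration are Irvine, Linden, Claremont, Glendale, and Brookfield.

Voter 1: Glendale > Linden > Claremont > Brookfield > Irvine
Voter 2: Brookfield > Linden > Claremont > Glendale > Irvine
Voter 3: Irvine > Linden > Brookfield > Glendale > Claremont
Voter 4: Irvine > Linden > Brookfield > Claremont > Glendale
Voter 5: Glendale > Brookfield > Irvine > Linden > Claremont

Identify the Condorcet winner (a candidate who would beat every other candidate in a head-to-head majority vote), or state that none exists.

No Condorcet winner

Head-to-head results (5 voters total):
Irvine vs Linden: Irvine wins 3–2.
Irvine vs Claremont: Irvine wins 3–2.
Irvine vs Glendale: Glendale wins 3–2.
Irvine vs Brookfield: Brookfield wins 3–2.
Linden vs Claremont: Linden wins 5–0.
Linden vs Glendale: Linden wins 3–2.
Linden vs Brookfield: Linden wins 3–2.
Claremont vs Glendale: Glendale wins 3–2.
Claremont vs Brookfield: Brookfield wins 4–1.
Glendale vs Brookfield: Brookfield wins 3–2.
No candidate beats all others: Irvine beats Linden beats Glendale beats Irvine, a majority cycle.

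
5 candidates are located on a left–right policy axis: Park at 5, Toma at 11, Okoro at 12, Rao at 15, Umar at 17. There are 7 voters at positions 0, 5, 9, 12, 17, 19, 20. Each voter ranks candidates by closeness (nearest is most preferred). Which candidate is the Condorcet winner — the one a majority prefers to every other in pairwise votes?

With single-peaked preferences on a line, the Condorcet winner is the candidate closest to the median voter.
The median voter (position 12) is closest to Okoro at 12.
Check: Okoro vs Park — voters closer to Okoro: 5 of 7.

Okoro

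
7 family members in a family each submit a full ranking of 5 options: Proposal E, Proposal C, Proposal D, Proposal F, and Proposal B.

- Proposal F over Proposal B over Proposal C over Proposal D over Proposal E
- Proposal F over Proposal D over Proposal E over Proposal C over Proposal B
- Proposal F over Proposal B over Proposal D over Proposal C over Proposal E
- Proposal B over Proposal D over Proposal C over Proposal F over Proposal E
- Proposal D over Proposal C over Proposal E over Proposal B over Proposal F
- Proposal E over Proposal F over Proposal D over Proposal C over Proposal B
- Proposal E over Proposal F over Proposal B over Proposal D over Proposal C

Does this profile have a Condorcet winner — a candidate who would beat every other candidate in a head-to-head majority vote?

Yes

Head-to-head results (7 voters total):
Proposal E vs Proposal C: Proposal C wins 4–3.
Proposal E vs Proposal D: Proposal D wins 5–2.
Proposal E vs Proposal F: Proposal F wins 4–3.
Proposal E vs Proposal B: Proposal E wins 4–3.
Proposal C vs Proposal D: Proposal D wins 6–1.
Proposal C vs Proposal F: Proposal F wins 5–2.
Proposal C vs Proposal B: Proposal B wins 4–3.
Proposal D vs Proposal F: Proposal F wins 5–2.
Proposal D vs Proposal B: Proposal B wins 4–3.
Proposal F vs Proposal B: Proposal F wins 5–2.
Proposal F beats each rival — Proposal E (4–3), Proposal C (5–2), Proposal D (5–2), Proposal B (5–2) — so Proposal F is the Condorcet winner.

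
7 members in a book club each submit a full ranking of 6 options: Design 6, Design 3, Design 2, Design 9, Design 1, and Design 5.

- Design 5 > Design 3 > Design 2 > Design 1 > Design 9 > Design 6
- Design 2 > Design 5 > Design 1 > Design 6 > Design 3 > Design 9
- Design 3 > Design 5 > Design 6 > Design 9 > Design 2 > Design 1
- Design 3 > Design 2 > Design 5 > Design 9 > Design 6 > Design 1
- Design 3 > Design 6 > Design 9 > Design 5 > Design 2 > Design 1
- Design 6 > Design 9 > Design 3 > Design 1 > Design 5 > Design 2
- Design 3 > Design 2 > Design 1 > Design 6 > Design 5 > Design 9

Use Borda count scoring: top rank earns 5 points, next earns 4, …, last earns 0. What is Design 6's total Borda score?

17

Borda scores:
  Design 6: 0 + 2 + 3 + 1 + 4 + 5 + 2 = 17
  Design 3: 4 + 1 + 5 + 5 + 5 + 3 + 5 = 28
  Design 2: 3 + 5 + 1 + 4 + 1 + 0 + 4 = 18
  Design 9: 1 + 0 + 2 + 2 + 3 + 4 + 0 = 12
  Design 1: 2 + 3 + 0 + 0 + 0 + 2 + 3 = 10
  Design 5: 5 + 4 + 4 + 3 + 2 + 1 + 1 = 20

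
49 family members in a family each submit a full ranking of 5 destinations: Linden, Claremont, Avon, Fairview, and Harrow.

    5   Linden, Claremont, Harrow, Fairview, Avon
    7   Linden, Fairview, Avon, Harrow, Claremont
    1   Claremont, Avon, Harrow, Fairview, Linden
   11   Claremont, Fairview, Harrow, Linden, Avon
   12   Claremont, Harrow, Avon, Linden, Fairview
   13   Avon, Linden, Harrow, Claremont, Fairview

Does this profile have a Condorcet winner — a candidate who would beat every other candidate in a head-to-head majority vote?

Head-to-head results (49 voters total):
Linden vs Claremont: Linden wins 25–24.
Linden vs Avon: Avon wins 26–23.
Linden vs Fairview: Linden wins 37–12.
Linden vs Harrow: Linden wins 25–24.
Claremont vs Avon: Claremont wins 29–20.
Claremont vs Fairview: Claremont wins 42–7.
Claremont vs Harrow: Claremont wins 29–20.
Avon vs Fairview: Avon wins 26–23.
Avon vs Harrow: Harrow wins 28–21.
Fairview vs Harrow: Harrow wins 31–18.
No candidate beats all others: Linden beats Claremont beats Avon beats Linden, a majority cycle.

No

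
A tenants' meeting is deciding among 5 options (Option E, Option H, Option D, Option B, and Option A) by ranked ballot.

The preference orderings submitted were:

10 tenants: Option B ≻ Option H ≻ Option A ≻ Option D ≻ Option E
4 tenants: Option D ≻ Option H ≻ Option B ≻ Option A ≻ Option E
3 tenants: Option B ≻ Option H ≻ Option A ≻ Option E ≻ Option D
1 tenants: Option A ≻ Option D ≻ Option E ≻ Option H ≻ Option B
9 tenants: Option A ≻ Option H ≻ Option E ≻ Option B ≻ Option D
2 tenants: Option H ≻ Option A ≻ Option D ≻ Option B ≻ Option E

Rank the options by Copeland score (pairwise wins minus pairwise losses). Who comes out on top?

Pairwise results:
  Option E vs Option H: Option H wins 28–1.
  Option E vs Option D: Option D wins 17–12.
  Option E vs Option B: Option B wins 19–10.
  Option E vs Option A: Option A wins 29–0.
  Option H vs Option D: Option H wins 24–5.
  Option H vs Option B: Option H wins 16–13.
  Option H vs Option A: Option H wins 19–10.
  Option D vs Option B: Option B wins 22–7.
  Option D vs Option A: Option A wins 25–4.
  Option B vs Option A: Option B wins 17–12.
Copeland scores (wins − losses):
  Option E: 0 − 4 = -4
  Option H: 4 − 0 = 4
  Option D: 1 − 3 = -2
  Option B: 3 − 1 = 2
  Option A: 2 − 2 = 0
Option H has the best Copeland score.

Option H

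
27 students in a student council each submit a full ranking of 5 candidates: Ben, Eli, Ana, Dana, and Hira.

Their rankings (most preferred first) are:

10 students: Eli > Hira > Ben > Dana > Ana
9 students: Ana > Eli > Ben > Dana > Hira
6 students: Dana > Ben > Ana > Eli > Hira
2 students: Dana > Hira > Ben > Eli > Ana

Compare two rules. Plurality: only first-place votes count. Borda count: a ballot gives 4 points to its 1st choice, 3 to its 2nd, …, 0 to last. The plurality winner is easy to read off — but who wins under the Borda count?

Plurality first-place counts: Ben 0, Eli 10, Ana 9, Dana 8, Hira 0 → Eli.
Borda totals: Ben 60, Eli 75, Ana 48, Dana 51, Hira 36 → Eli.

Eli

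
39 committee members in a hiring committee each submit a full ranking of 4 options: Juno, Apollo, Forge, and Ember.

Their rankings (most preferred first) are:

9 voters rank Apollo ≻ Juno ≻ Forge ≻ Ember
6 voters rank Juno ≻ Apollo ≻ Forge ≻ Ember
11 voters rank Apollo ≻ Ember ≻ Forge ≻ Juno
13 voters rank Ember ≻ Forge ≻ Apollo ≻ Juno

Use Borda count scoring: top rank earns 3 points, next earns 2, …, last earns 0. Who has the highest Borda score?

Apollo

Borda scores:
  Juno: 9·2 + 6·3 + 11·0 + 13·0 = 36
  Apollo: 9·3 + 6·2 + 11·3 + 13·1 = 85
  Forge: 9·1 + 6·1 + 11·1 + 13·2 = 52
  Ember: 9·0 + 6·0 + 11·2 + 13·3 = 61
Apollo has the highest total.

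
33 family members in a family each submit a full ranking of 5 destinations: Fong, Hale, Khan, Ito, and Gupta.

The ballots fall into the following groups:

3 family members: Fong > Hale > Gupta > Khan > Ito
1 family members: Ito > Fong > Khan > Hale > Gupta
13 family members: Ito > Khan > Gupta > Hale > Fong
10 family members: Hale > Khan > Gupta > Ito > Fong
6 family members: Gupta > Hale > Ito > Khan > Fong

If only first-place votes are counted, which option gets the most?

Ito

First-place vote totals:
  Fong: 3
  Hale: 10
  Khan: 0
  Ito: 14
  Gupta: 6
Ito has the most first-place votes.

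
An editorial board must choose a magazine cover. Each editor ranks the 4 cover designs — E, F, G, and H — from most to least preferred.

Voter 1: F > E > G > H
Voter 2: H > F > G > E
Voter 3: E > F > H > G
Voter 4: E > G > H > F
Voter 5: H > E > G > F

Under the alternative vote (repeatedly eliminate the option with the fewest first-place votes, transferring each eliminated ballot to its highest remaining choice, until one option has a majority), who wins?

Round 1: E 2, H 2, F 1, G 0. G has the fewest and is eliminated.
Round 2: E 2, H 2, F 1. F has the fewest and is eliminated.
Round 3: E 3, H 2. E has a majority.

E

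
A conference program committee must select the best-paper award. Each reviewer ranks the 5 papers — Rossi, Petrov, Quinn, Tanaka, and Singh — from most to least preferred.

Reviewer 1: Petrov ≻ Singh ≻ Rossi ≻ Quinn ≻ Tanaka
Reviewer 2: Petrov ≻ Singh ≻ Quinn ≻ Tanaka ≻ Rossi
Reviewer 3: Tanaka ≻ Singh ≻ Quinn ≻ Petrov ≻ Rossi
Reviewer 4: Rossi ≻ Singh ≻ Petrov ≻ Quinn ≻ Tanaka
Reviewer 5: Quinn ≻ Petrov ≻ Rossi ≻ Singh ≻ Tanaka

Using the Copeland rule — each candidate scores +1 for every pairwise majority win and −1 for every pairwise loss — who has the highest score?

Pairwise results:
  Rossi vs Petrov: Petrov wins 4–1.
  Rossi vs Quinn: Quinn wins 3–2.
  Rossi vs Tanaka: Rossi wins 3–2.
  Rossi vs Singh: Singh wins 3–2.
  Petrov vs Quinn: Petrov wins 3–2.
  Petrov vs Tanaka: Petrov wins 4–1.
  Petrov vs Singh: Petrov wins 3–2.
  Quinn vs Tanaka: Quinn wins 4–1.
  Quinn vs Singh: Singh wins 4–1.
  Tanaka vs Singh: Singh wins 4–1.
Copeland scores (wins − losses):
  Rossi: 1 − 3 = -2
  Petrov: 4 − 0 = 4
  Quinn: 2 − 2 = 0
  Tanaka: 0 − 4 = -4
  Singh: 3 − 1 = 2
Petrov has the best Copeland score.

Petrov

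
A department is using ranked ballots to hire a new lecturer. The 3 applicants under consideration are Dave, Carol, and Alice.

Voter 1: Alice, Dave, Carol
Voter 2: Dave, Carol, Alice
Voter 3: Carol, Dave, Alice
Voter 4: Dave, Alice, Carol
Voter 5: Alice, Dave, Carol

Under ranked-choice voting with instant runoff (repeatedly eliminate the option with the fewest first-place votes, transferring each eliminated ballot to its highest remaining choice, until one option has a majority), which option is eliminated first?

Round 1: Dave 2, Alice 2, Carol 1. Carol has the fewest and is eliminated.
Round 2: Dave 3, Alice 2. Dave has a majority.

Carol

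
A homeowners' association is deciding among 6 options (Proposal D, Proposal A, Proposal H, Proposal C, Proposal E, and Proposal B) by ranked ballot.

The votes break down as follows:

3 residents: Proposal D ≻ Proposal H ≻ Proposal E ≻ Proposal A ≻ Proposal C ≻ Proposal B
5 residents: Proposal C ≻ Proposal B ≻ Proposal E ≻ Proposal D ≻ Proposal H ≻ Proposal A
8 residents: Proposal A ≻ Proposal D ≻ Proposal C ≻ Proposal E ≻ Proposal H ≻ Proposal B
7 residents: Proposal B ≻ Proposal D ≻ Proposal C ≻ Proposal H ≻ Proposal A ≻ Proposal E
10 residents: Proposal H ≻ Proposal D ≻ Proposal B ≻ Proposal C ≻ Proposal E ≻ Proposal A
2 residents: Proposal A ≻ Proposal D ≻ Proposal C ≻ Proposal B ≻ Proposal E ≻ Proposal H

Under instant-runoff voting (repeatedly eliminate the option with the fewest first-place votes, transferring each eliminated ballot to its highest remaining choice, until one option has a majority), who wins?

Proposal H

Round 1: Proposal A 10, Proposal H 10, Proposal B 7, Proposal C 5, Proposal D 3, Proposal E 0. Proposal E has the fewest and is eliminated.
Round 2: Proposal A 10, Proposal H 10, Proposal B 7, Proposal C 5, Proposal D 3. Proposal D has the fewest and is eliminated.
Round 3: Proposal H 13, Proposal A 10, Proposal B 7, Proposal C 5. Proposal C has the fewest and is eliminated.
Round 4: Proposal H 13, Proposal B 12, Proposal A 10. Proposal A has the fewest and is eliminated.
Round 5: Proposal H 21, Proposal B 14. Proposal H has a majority.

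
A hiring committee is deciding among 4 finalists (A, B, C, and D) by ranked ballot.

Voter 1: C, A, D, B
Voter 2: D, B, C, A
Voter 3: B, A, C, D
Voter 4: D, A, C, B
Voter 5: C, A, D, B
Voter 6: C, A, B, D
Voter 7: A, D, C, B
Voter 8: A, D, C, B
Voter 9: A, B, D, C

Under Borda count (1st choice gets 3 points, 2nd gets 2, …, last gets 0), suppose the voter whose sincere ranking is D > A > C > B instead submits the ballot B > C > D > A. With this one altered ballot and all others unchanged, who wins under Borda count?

Borda totals with the altered ballot: A 17, B 11, C 15, D 11.
The winner is unchanged: still A.

A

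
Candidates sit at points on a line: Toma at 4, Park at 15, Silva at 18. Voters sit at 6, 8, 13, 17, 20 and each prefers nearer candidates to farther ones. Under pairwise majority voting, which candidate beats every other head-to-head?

With single-peaked preferences on a line, the Condorcet winner is the candidate closest to the median voter.
The median voter (position 13) is closest to Park at 15.
Check: Park vs Toma — voters closer to Park: 3 of 5.

Park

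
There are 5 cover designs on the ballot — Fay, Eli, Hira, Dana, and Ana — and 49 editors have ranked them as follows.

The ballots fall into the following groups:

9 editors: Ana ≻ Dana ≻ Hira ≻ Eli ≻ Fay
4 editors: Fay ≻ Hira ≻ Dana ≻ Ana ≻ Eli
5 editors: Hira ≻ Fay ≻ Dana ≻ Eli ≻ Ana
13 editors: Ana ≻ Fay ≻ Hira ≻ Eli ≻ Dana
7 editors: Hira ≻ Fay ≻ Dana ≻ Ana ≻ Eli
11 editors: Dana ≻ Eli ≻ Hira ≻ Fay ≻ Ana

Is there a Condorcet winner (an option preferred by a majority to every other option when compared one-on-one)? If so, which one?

Head-to-head results (49 voters total):
Fay vs Eli: Fay wins 29–20.
Fay vs Hira: Hira wins 32–17.
Fay vs Dana: Fay wins 29–20.
Fay vs Ana: Fay wins 27–22.
Eli vs Hira: Hira wins 38–11.
Eli vs Dana: Dana wins 36–13.
Eli vs Ana: Ana wins 33–16.
Hira vs Dana: Hira wins 29–20.
Hira vs Ana: Hira wins 27–22.
Dana vs Ana: Dana wins 27–22.
Hira beats each rival — Fay (32–17), Eli (38–11), Dana (29–20), Ana (27–22) — so Hira is the Condorcet winner.

Hira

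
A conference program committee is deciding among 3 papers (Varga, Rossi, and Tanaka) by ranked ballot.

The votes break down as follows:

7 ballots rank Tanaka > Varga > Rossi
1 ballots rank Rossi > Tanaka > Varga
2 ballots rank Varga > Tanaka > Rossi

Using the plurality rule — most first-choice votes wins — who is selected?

Tanaka

First-place vote totals:
  Varga: 2
  Rossi: 1
  Tanaka: 7
Tanaka has the most first-place votes.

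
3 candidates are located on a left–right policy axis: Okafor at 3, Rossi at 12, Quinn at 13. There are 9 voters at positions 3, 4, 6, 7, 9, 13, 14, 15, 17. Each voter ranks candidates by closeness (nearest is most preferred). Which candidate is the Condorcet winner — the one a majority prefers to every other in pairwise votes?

With single-peaked preferences on a line, the Condorcet winner is the candidate closest to the median voter.
The median voter (position 9) is closest to Rossi at 12.
Check: Rossi vs Okafor — voters closer to Rossi: 5 of 9.

Rossi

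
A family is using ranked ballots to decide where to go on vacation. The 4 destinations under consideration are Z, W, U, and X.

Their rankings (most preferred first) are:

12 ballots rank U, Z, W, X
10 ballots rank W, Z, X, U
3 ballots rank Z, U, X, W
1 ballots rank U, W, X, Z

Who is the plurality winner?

U

First-place vote totals:
  Z: 3
  W: 10
  U: 13
  X: 0
U has the most first-place votes.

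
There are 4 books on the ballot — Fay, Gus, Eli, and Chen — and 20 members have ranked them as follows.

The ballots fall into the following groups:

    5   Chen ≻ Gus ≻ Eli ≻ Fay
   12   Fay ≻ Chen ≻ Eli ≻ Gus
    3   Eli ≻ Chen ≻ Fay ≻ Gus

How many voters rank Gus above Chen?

Ballots ranking Gus above Chen: 0.
Ballots ranking Chen above Gus: 5+12+3 = 20.
So 0 of 20 voters prefer Gus to Chen.

0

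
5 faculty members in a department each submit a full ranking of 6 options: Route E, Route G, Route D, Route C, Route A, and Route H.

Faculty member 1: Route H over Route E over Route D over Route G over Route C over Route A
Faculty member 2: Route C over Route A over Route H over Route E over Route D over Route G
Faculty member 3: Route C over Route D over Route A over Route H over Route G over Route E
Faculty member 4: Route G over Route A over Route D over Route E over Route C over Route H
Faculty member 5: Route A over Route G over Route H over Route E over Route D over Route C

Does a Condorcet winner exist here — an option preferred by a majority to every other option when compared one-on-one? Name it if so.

Head-to-head results (5 voters total):
Route E vs Route G: Route G wins 3–2.
Route E vs Route D: Route E wins 3–2.
Route E vs Route C: Route E wins 3–2.
Route E vs Route A: Route A wins 4–1.
Route E vs Route H: Route H wins 4–1.
Route G vs Route D: Route D wins 3–2.
Route G vs Route C: Route G wins 3–2.
Route G vs Route A: Route A wins 3–2.
Route G vs Route H: Route H wins 3–2.
Route D vs Route C: Route D wins 3–2.
Route D vs Route A: Route A wins 3–2.
Route D vs Route H: Route H wins 3–2.
Route C vs Route A: Route C wins 3–2.
Route C vs Route H: Route C wins 3–2.
Route A vs Route H: Route A wins 4–1.
No candidate beats all others: Route E beats Route D beats Route G beats Route E, a majority cycle.

None — there is no Condorcet winner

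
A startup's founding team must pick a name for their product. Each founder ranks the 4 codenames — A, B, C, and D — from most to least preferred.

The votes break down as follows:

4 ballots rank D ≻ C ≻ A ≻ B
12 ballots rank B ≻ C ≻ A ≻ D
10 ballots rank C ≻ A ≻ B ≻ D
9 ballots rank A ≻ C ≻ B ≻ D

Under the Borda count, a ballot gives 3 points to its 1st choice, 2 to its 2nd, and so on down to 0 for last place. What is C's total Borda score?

80

Borda scores:
  A: 4·1 + 12·1 + 10·2 + 9·3 = 63
  B: 4·0 + 12·3 + 10·1 + 9·1 = 55
  C: 4·2 + 12·2 + 10·3 + 9·2 = 80
  D: 4·3 + 12·0 + 10·0 + 9·0 = 12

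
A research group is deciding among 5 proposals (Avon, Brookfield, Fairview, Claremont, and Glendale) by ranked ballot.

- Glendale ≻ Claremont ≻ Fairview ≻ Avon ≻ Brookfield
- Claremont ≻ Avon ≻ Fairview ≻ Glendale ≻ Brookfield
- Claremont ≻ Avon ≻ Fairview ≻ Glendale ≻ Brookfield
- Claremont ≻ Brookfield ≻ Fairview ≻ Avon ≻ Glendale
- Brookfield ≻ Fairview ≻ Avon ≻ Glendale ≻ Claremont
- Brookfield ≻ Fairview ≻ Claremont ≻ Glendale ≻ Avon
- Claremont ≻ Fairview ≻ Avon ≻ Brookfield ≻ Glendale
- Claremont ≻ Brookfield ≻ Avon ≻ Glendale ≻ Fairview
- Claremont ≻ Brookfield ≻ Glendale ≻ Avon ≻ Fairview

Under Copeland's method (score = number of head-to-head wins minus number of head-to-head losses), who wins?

Pairwise results:
  Avon vs Brookfield: Brookfield wins 5–4.
  Avon vs Fairview: Fairview wins 5–4.
  Avon vs Claremont: Claremont wins 8–1.
  Avon vs Glendale: Avon wins 6–3.
  Brookfield vs Fairview: Brookfield wins 5–4.
  Brookfield vs Claremont: Claremont wins 7–2.
  Brookfield vs Glendale: Brookfield wins 6–3.
  Fairview vs Claremont: Claremont wins 7–2.
  Fairview vs Glendale: Fairview wins 6–3.
  Claremont vs Glendale: Claremont wins 7–2.
Copeland scores (wins − losses):
  Avon: 1 − 3 = -2
  Brookfield: 3 − 1 = 2
  Fairview: 2 − 2 = 0
  Claremont: 4 − 0 = 4
  Glendale: 0 − 4 = -4
Claremont has the best Copeland score.

Claremont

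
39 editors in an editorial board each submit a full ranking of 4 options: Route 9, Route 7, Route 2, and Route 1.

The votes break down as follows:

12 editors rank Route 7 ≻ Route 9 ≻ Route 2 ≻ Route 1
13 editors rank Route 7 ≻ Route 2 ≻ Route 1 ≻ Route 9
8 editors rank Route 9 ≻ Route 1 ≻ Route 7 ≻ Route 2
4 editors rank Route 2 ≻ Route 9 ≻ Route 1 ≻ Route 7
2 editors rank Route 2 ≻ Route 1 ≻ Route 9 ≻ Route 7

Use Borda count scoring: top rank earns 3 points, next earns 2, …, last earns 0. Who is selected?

Borda scores:
  Route 9: 12·2 + 13·0 + 8·3 + 4·2 + 2·1 = 58
  Route 7: 12·3 + 13·3 + 8·1 + 4·0 + 2·0 = 83
  Route 2: 12·1 + 13·2 + 8·0 + 4·3 + 2·3 = 56
  Route 1: 12·0 + 13·1 + 8·2 + 4·1 + 2·2 = 37
Route 7 has the highest total.

Route 7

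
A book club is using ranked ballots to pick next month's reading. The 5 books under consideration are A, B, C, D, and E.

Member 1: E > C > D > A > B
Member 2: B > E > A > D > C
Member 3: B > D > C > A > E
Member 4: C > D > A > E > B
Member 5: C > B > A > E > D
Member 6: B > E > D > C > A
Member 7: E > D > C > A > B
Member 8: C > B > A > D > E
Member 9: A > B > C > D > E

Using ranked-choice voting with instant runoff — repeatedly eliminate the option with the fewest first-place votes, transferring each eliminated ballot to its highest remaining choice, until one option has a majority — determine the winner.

Round 1: B 3, C 3, E 2, A 1, D 0. D has the fewest and is eliminated.
Round 2: B 3, C 3, E 2, A 1. A has the fewest and is eliminated.
Round 3: B 4, C 3, E 2. E has the fewest and is eliminated.
Round 4: C 5, B 4. C has a majority.

C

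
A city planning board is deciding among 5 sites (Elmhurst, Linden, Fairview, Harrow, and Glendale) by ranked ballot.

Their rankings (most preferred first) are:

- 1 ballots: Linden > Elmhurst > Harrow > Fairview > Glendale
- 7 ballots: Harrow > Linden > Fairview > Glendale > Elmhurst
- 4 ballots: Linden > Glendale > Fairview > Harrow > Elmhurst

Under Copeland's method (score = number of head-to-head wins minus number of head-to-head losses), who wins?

Harrow

Pairwise results:
  Elmhurst vs Linden: Linden wins 12–0.
  Elmhurst vs Fairview: Fairview wins 11–1.
  Elmhurst vs Harrow: Harrow wins 11–1.
  Elmhurst vs Glendale: Glendale wins 11–1.
  Linden vs Fairview: Linden wins 12–0.
  Linden vs Harrow: Harrow wins 7–5.
  Linden vs Glendale: Linden wins 12–0.
  Fairview vs Harrow: Harrow wins 8–4.
  Fairview vs Glendale: Fairview wins 8–4.
  Harrow vs Glendale: Harrow wins 8–4.
Copeland scores (wins − losses):
  Elmhurst: 0 − 4 = -4
  Linden: 3 − 1 = 2
  Fairview: 2 − 2 = 0
  Harrow: 4 − 0 = 4
  Glendale: 1 − 3 = -2
Harrow has the best Copeland score.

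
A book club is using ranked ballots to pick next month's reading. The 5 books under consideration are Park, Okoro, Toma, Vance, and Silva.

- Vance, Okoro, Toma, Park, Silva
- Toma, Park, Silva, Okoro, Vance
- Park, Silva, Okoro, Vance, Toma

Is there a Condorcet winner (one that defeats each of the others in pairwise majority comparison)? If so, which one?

No Condorcet winner

Head-to-head results (3 voters total):
Park vs Okoro: Park wins 2–1.
Park vs Toma: Toma wins 2–1.
Park vs Vance: Park wins 2–1.
Park vs Silva: Park wins 3–0.
Okoro vs Toma: Okoro wins 2–1.
Okoro vs Vance: Okoro wins 2–1.
Okoro vs Silva: Silva wins 2–1.
Toma vs Vance: Vance wins 2–1.
Toma vs Silva: Toma wins 2–1.
Vance vs Silva: Silva wins 2–1.
No candidate beats all others: Park beats Okoro beats Toma beats Park, a majority cycle.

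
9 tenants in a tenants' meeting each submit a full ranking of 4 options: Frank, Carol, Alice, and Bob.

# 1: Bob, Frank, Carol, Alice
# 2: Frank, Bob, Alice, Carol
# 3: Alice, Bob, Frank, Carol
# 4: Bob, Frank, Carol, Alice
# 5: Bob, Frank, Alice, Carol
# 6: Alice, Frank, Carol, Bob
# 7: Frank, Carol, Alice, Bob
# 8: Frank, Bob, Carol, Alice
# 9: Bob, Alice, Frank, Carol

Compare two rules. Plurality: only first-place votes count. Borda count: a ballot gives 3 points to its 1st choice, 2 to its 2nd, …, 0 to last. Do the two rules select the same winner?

Plurality first-place counts: Frank 3, Carol 0, Alice 2, Bob 4 → Bob.
Borda totals: Frank 19, Carol 6, Alice 11, Bob 18 → Frank.
The two rules disagree: plurality picks Bob, Borda picks Frank.

No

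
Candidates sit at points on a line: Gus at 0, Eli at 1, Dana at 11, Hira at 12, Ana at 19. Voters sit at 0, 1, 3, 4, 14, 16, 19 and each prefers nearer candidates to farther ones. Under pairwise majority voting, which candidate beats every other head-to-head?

With single-peaked preferences on a line, the Condorcet winner is the candidate closest to the median voter.
The median voter (position 4) is closest to Eli at 1.
Check: Eli vs Gus — voters closer to Eli: 6 of 7.

Eli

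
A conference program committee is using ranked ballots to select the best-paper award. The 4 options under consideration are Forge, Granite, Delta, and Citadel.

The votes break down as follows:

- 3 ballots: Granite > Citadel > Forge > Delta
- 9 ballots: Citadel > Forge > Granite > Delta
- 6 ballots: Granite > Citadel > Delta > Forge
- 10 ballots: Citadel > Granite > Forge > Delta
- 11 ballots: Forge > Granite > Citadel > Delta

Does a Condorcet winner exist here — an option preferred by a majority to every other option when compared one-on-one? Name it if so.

No Condorcet winner

Head-to-head results (39 voters total):
Forge vs Granite: Forge wins 20–19.
Forge vs Delta: Forge wins 33–6.
Forge vs Citadel: Citadel wins 28–11.
Granite vs Delta: Granite wins 39–0.
Granite vs Citadel: Granite wins 20–19.
Delta vs Citadel: Citadel wins 39–0.
No candidate beats all others: Forge beats Granite beats Citadel beats Forge, a majority cycle.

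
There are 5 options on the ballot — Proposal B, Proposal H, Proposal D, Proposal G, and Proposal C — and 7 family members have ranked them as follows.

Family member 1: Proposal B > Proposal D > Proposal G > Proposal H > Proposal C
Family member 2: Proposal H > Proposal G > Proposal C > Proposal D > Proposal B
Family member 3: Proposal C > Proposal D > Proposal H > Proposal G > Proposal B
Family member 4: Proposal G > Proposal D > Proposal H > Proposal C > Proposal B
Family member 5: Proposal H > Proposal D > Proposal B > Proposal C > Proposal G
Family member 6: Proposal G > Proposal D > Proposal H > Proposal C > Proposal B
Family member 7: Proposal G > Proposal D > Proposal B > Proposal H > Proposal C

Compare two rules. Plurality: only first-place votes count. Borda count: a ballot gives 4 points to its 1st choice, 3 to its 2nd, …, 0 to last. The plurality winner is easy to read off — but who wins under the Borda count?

Plurality first-place counts: Proposal B 1, Proposal H 2, Proposal D 0, Proposal G 3, Proposal C 1 → Proposal G.
Borda totals: Proposal B 8, Proposal H 16, Proposal D 19, Proposal G 18, Proposal C 9 → Proposal D.

Proposal D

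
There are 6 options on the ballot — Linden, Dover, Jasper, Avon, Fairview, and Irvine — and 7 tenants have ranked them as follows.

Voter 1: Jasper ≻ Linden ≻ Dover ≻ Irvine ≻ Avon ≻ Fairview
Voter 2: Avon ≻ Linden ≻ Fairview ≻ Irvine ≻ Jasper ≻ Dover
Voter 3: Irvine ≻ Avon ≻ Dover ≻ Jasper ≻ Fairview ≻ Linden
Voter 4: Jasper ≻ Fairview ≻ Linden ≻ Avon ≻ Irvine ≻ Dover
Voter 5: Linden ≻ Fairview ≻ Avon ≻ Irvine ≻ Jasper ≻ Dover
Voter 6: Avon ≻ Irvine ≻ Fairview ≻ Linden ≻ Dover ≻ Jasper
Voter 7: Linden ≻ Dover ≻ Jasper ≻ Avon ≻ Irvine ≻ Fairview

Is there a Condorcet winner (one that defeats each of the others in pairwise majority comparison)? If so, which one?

Linden

Head-to-head results (7 voters total):
Linden vs Dover: Linden wins 6–1.
Linden vs Jasper: Linden wins 4–3.
Linden vs Avon: Linden wins 4–3.
Linden vs Fairview: Linden wins 4–3.
Linden vs Irvine: Linden wins 5–2.
Dover vs Jasper: Jasper wins 4–3.
Dover vs Avon: Avon wins 5–2.
Dover vs Fairview: Fairview wins 4–3.
Dover vs Irvine: Irvine wins 5–2.
Jasper vs Avon: Avon wins 4–3.
Jasper vs Fairview: Jasper wins 4–3.
Jasper vs Irvine: Irvine wins 4–3.
Avon vs Fairview: Avon wins 5–2.
Avon vs Irvine: Avon wins 5–2.
Fairview vs Irvine: Irvine wins 4–3.
Linden beats each rival — Dover (6–1), Jasper (4–3), Avon (4–3), Fairview (4–3), Irvine (5–2) — so Linden is the Condorcet winner.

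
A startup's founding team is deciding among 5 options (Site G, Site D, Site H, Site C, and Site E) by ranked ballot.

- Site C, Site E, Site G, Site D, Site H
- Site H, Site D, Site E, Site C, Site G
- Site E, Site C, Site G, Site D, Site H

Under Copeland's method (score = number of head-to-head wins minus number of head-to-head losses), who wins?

Pairwise results:
  Site G vs Site D: Site G wins 2–1.
  Site G vs Site H: Site G wins 2–1.
  Site G vs Site C: Site C wins 3–0.
  Site G vs Site E: Site E wins 3–0.
  Site D vs Site H: Site D wins 2–1.
  Site D vs Site C: Site C wins 2–1.
  Site D vs Site E: Site E wins 2–1.
  Site H vs Site C: Site C wins 2–1.
  Site H vs Site E: Site E wins 2–1.
  Site C vs Site E: Site E wins 2–1.
Copeland scores (wins − losses):
  Site G: 2 − 2 = 0
  Site D: 1 − 3 = -2
  Site H: 0 − 4 = -4
  Site C: 3 − 1 = 2
  Site E: 4 − 0 = 4
Site E has the best Copeland score.

Site E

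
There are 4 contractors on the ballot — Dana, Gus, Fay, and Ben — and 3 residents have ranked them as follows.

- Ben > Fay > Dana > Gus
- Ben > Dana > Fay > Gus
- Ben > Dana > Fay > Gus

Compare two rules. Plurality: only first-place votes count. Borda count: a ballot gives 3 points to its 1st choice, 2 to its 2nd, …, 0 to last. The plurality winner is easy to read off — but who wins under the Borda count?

Plurality first-place counts: Dana 0, Gus 0, Fay 0, Ben 3 → Ben.
Borda totals: Dana 5, Gus 0, Fay 4, Ben 9 → Ben.

Ben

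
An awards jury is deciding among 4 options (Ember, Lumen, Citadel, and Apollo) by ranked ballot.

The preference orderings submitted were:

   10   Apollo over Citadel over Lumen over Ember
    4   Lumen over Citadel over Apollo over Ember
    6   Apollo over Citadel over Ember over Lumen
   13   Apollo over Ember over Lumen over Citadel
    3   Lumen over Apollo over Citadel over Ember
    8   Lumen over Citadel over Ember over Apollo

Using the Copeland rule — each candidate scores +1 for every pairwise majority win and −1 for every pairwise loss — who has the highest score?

Pairwise results:
  Ember vs Lumen: Lumen wins 25–19.
  Ember vs Citadel: Citadel wins 31–13.
  Ember vs Apollo: Apollo wins 36–8.
  Lumen vs Citadel: Lumen wins 28–16.
  Lumen vs Apollo: Apollo wins 29–15.
  Citadel vs Apollo: Apollo wins 32–12.
Copeland scores (wins − losses):
  Ember: 0 − 3 = -3
  Lumen: 2 − 1 = 1
  Citadel: 1 − 2 = -1
  Apollo: 3 − 0 = 3
Apollo has the best Copeland score.

Apollo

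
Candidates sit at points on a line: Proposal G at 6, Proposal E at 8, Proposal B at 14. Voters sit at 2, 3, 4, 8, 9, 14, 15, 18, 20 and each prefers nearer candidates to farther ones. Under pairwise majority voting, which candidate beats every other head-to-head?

Proposal E

With single-peaked preferences on a line, the Condorcet winner is the candidate closest to the median voter.
The median voter (position 9) is closest to Proposal E at 8.
Check: Proposal E vs Proposal B — voters closer to Proposal E: 5 of 9.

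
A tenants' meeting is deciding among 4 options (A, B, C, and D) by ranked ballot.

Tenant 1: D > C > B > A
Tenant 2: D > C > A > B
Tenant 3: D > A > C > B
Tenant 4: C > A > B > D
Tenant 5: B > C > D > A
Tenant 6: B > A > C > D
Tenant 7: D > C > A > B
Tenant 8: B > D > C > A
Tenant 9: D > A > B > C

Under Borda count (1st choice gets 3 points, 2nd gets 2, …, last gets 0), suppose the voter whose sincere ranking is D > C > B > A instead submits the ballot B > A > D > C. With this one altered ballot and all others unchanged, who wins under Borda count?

D

Borda totals with the altered ballot: A 12, B 14, C 12, D 16.
The winner is unchanged: still D.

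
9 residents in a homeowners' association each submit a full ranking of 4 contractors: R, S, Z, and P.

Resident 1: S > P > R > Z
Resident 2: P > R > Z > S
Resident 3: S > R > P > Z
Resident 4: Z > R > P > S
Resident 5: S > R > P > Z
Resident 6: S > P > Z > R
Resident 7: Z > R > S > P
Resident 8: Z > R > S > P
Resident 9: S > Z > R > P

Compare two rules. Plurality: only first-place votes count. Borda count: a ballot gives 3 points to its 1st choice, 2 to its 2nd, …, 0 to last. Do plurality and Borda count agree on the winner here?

Plurality first-place counts: R 0, S 5, Z 3, P 1 → S.
Borda totals: R 14, S 17, Z 13, P 10 → S.
The two rules agree on S.

Yes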